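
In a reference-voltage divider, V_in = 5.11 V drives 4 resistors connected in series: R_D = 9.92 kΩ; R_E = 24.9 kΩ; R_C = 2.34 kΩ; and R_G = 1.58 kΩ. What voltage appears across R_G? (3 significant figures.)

V ≈ 0.208 V

Series total: ΣR = 9.92 + 24.9 + 2.34 + 1.58 = 38.74 kΩ.
V = V_in · R/ΣR = 5.11 × 0.04078 = 0.2084 V.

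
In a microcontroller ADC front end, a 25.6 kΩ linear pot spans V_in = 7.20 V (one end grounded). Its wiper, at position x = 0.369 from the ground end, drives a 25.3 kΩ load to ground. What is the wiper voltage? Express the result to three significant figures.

The pot divides into 16.15 kΩ above the wiper and 9.446 kΩ below.
R_L loads the lower segment: effective lower R = 6.878 kΩ.
V_out = 7.20 × 6.878/(16.15 + 6.878) = 2.150 V.

V_out ≈ 2.15 V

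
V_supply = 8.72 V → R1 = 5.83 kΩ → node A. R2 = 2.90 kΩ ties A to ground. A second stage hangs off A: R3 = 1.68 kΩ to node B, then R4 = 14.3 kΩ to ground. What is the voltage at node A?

Looking into the second stage from A: R3 + R4 = 15.98 kΩ appears in parallel with R2.
R2 ‖ (R3+R4) = 2.455 kΩ.
First divider: V_A = V_supply · 2.455/(5.83 + 2.455) = 2.584 V.

V_A ≈ 2.58 V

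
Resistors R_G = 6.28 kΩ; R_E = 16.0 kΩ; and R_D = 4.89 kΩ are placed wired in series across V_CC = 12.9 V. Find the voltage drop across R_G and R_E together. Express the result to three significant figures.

Total series resistance ΣR = 6.28 + 16.0 + 4.89 = 27.17 kΩ.
R_{R_G..R_E} = 6.28 + 16.0 = 22.28 kΩ.
V = V_CC · R/ΣR = 12.9 × 0.8200 = 10.58 V.

V ≈ 10.6 V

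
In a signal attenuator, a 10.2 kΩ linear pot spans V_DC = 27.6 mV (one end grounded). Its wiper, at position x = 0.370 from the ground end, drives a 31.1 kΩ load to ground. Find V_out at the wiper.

V_out ≈ 9.49 mV

Lower segment x·R_p = 3.774 kΩ; upper segment (1−x)·R_p = 6.426 kΩ.
Lower segment in parallel with the load: 3.774 ‖ 31.1 = 3.366 kΩ.
Then V_out = V_DC · 3.366/(6.426 + 3.366) = 9.487 mV.
(Unloaded: V_out = x·V_DC = 10.2 mV.)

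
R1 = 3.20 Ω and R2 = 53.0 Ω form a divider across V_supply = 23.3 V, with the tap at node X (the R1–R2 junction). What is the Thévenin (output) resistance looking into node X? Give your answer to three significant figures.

Looking into X with the source shorted: R_th = R1·R2/(R1+R2) = 3.200 × 53.0/56.20 = 3.018 Ω.

R_th ≈ 3.02 Ω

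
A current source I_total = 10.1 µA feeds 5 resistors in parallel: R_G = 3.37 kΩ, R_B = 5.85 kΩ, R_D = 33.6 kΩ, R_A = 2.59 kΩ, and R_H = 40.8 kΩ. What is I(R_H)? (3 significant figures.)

Total conductance ΣG = 1/3.37 + 1/5.85 + 1/33.6 + 1/2.59 + 1/40.8 = 0.9080 (units of 1/kΩ).
By the current-divider rule, I = I_total · G_k/ΣG = 10.1 × 0.02699 = 0.2726 µA.

I ≈ 0.273 µA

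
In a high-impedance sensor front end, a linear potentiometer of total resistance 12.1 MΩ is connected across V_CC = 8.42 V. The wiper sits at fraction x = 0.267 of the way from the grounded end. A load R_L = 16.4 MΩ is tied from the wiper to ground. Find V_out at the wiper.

The pot divides into 8.869 MΩ above the wiper and 3.231 MΩ below.
R_L loads the lower segment: effective lower R = 2.699 MΩ.
Loaded-divider output: V_out = 8.42 × 0.2333 = 1.964 V.

V_out ≈ 1.96 V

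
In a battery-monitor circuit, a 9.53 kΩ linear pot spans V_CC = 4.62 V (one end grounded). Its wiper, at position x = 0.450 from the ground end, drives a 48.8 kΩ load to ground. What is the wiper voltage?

Split the track: R_lower = x·R_p = 4.288 kΩ, R_upper = (1−x)·R_p = 5.242 kΩ.
(x·R_p) ‖ R_L = 3.942 kΩ.
Then V_out = V_CC · 3.942/(5.242 + 3.942) = 1.983 V.

V_out ≈ 1.98 V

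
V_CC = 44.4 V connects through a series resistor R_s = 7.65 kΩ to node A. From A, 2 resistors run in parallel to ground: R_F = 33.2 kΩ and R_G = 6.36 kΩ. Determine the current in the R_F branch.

I ≈ 0.550 mA

Parallel bank: R_p = 1/(1/33.2 + 1/6.36) = 5.338 kΩ.
V_A by voltage divider: V_A = 44.4 × 5.338/(7.65 + 5.338) = 18.25 V.
I(R_F) = V_A / R_F = 18.25/33.2 = 0.5496 mA.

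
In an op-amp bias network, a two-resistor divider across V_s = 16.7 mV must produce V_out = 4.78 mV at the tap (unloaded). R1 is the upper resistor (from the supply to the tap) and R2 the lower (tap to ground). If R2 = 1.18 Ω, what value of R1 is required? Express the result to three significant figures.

V_out/V_s = R2/(R1+R2) = 0.2862.
So R1 = R2 · (V_s/V_out − 1) = 1.18 × (16.7/4.78 − 1) = 1.18 × 2.494 = 2.943 Ω.

R1 ≈ 2.94 Ω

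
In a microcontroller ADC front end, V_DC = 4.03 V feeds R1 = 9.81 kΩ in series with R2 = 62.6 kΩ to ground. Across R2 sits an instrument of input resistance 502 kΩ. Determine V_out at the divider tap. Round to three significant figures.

V_out ≈ 3.43 V

The load sits in parallel with R2, giving an effective lower resistance R2' = R2·R_L/(R2+R_L) = 55.66 kΩ.
Then V_out = V_DC · R2'/(R1 + R2') = 4.03 × 55.66/65.47 = 3.426 V.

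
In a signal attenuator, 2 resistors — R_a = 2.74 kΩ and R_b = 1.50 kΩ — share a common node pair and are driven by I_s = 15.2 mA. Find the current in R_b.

I ≈ 9.82 mA

Two-branch current divider: I_k = I_s · R_other/(R_1 + R_2).
I(R_b) = 15.2 × 2.74/(2.74 + 1.50) = 15.2 × 0.6462 = 9.823 mA.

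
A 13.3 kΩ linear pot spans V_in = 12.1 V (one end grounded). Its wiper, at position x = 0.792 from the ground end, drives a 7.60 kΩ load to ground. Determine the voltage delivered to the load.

Split the track: R_lower = x·R_p = 10.53 kΩ, R_upper = (1−x)·R_p = 2.766 kΩ.
(x·R_p) ‖ R_L = 4.415 kΩ.
Loaded-divider output: V_out = 12.1 × 0.6148 = 7.439 V.

V_out ≈ 7.44 V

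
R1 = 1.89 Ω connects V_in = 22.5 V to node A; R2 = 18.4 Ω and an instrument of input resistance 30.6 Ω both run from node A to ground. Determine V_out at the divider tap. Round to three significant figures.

V_out ≈ 19.3 V

The load sits in parallel with R2, giving an effective lower resistance R2' = R2·R_L/(R2+R_L) = 11.49 Ω.
Now apply the divider: V_out = 22.5 × 0.8588 = 19.32 V.
(Unloaded it would be 20.4 V; the load pulls it down.)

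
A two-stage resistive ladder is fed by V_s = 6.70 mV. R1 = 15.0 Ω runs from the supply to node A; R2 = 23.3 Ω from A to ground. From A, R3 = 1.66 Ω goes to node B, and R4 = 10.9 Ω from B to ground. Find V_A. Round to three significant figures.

The second stage (R3 + R4 = 12.56 Ω) loads node A in parallel with R2.
Effective lower resistance at A: R2 ‖ 12.56 = 8.161 Ω.
So V_A = 6.70 × 0.3524 = 2.361 mV.

V_A ≈ 2.36 mV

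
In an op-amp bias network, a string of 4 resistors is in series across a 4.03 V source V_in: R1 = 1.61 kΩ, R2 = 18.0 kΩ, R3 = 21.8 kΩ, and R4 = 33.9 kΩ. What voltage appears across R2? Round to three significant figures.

Series total: ΣR = 1.61 + 18.0 + 21.8 + 33.9 = 75.31 kΩ.
Voltage divider: V = V_in · (18.00 / 75.31) = 4.03 × 0.2390 = 0.9632 V.

V ≈ 0.963 V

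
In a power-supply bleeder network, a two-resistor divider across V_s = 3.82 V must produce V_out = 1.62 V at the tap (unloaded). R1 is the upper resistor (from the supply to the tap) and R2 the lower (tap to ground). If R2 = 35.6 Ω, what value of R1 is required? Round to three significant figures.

Required fraction k = V_out/V_s = 0.4241.
R1 = R2·(1/k − 1) = 35.6 × 1.358 = 48.35 Ω.

R1 ≈ 48.3 Ω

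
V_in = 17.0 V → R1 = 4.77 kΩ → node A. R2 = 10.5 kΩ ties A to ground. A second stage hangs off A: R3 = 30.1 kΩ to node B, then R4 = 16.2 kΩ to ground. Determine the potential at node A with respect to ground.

V_A ≈ 10.9 V

The second stage (R3 + R4 = 46.30 kΩ) loads node A in parallel with R2.
Effective lower resistance at A: R2 ‖ 46.30 = 8.559 kΩ.
V_A = 17.0 × 8.559/(4.77 + 8.559) = 10.92 V.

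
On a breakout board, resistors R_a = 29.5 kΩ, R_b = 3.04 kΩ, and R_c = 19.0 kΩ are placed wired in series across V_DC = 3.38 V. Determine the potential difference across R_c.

ΣR = 29.5 + 3.04 + 19.0 = 51.54 kΩ.
By the voltage-divider rule, V = 3.38 × 19.00/51.54 = 1.246 V.

V ≈ 1.25 V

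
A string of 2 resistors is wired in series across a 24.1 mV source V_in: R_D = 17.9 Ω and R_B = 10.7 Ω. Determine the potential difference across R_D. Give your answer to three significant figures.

ΣR = 17.9 + 10.7 = 28.60 Ω.
By the voltage-divider rule, V = 24.1 × 17.90/28.60 = 15.08 mV.

V ≈ 15.1 mV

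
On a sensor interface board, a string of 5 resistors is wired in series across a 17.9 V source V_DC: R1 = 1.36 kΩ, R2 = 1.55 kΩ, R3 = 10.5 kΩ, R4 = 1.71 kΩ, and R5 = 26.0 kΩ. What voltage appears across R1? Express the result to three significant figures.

V ≈ 0.592 V

Total series resistance ΣR = 1.36 + 1.55 + 10.5 + 1.71 + 26.0 = 41.12 kΩ.
By the voltage-divider rule, V = 17.9 × 1.360/41.12 = 0.5920 V.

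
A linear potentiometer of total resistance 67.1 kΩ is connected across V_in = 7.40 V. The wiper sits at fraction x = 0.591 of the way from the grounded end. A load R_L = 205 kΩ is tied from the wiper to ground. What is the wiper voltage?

V_out ≈ 4.05 V

Split the track: R_lower = x·R_p = 39.66 kΩ, R_upper = (1−x)·R_p = 27.44 kΩ.
(x·R_p) ‖ R_L = 33.23 kΩ.
Then V_out = V_in · 33.23/(27.44 + 33.23) = 4.053 V.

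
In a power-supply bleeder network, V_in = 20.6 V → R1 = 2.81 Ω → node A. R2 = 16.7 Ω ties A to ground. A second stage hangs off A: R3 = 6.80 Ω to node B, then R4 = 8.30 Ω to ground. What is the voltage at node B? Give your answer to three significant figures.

V_B ≈ 8.36 V

Node A sees R2 in parallel with the series input of stage 2, R3 + R4 = 15.10 Ω.
R2 ‖ (R3+R4) = 7.930 Ω.
First divider: V_A = V_in · 7.930/(2.81 + 7.930) = 15.21 V.
Stage 2 is unloaded, so V_B = V_A · R4/(R3+R4) = 15.21 × 8.30/15.10 = 8.361 V.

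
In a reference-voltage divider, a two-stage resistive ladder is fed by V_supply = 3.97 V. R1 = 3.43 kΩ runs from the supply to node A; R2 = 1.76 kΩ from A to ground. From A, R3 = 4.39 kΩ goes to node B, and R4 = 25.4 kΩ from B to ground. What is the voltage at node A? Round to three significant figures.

V_A ≈ 1.30 V

The second stage (R3 + R4 = 29.79 kΩ) loads node A in parallel with R2.
Effective lower resistance at A: R2 ‖ 29.79 = 1.662 kΩ.
First divider: V_A = V_supply · 1.662/(3.43 + 1.662) = 1.296 V.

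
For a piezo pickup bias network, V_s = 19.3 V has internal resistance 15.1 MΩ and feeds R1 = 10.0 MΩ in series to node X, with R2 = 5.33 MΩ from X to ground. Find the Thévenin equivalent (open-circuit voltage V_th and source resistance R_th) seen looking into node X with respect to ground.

R1' = 15.1 + 10.0 = 25.10 MΩ (source resistance + R1).
V_th is the unloaded tap voltage: V_s · R2/(R1'+R2) = 19.3 × 0.1752 = 3.381 V.
Zeroing V_s shorts the top of R1' to ground, so R_th = R1' ‖ R2 = 4.396 MΩ.

V_th ≈ 3.38 V, R_th ≈ 4.40 MΩ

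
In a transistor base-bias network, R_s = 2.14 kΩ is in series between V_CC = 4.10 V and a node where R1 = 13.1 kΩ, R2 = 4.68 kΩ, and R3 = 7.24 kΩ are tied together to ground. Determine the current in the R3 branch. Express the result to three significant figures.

Parallel bank: R_p = 1/(1/13.1 + 1/4.68 + 1/7.24) = 2.336 kΩ.
V_A = 4.10 × 2.336/4.476 = 2.140 V.
Branch current I = V_A/R3 = 2.140/7.24 = 0.2955 mA.

I ≈ 0.296 mA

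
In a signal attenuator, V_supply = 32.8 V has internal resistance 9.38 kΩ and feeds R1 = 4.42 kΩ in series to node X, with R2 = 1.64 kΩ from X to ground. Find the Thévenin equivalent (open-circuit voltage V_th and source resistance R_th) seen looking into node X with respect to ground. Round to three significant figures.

R1' = 9.38 + 4.42 = 13.80 kΩ (source resistance + R1).
V_th is the unloaded tap voltage: V_supply · R2/(R1'+R2) = 32.8 × 0.1062 = 3.484 V.
With V_supply suppressed (replaced by a short), R_th = R1' ‖ R2 = (13.80 × 1.64)/(13.80 + 1.64) = 1.466 kΩ.

V_th ≈ 3.48 V, R_th ≈ 1.47 kΩ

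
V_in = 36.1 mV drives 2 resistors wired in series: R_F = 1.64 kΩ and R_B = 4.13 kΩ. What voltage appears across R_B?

Series total: ΣR = 1.64 + 4.13 = 5.770 kΩ.
V = V_in · R/ΣR = 36.1 × 0.7158 = 25.84 mV.

V ≈ 25.8 mV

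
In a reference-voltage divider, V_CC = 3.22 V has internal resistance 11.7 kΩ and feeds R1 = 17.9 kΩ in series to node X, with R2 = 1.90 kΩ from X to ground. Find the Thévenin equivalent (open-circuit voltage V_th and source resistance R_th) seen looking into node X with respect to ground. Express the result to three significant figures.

R1' = 11.7 + 17.9 = 29.60 kΩ (source resistance + R1).
V_th is the unloaded tap voltage: V_CC · R2/(R1'+R2) = 3.22 × 0.06032 = 0.1942 V.
Looking into X with the source shorted: R_th = R1'·R2/(R1'+R2) = 29.60 × 1.90/31.50 = 1.785 kΩ.

V_th ≈ 0.194 V, R_th ≈ 1.79 kΩ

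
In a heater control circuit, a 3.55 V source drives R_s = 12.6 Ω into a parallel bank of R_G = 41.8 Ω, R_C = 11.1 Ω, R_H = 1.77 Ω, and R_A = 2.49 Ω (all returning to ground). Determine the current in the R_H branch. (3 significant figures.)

I ≈ 0.137 A

Parallel bank: R_p = 1/(1/41.8 + 1/11.1 + 1/1.77 + 1/2.49) = 0.9254 Ω.
V_A by voltage divider: V_A = 3.55 × 0.9254/(12.6 + 0.9254) = 0.2429 V.
I(R_H) = V_A / R_H = 0.2429/1.77 = 0.1372 A.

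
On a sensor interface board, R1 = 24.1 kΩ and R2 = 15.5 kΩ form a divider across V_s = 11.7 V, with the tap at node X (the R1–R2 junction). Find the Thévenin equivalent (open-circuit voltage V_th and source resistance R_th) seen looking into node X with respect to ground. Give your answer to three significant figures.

V_th is the unloaded tap voltage: V_s · R2/(R1+R2) = 11.7 × 0.3914 = 4.580 V.
Looking into X with the source shorted: R_th = R1·R2/(R1+R2) = 24.10 × 15.5/39.60 = 9.433 kΩ.

V_th ≈ 4.58 V, R_th ≈ 9.43 kΩ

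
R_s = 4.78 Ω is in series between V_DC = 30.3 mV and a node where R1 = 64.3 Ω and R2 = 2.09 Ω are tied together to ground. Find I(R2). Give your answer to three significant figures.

I ≈ 4.31 mA

Equivalent of the parallel group: R_p = 2.024 Ω.
Node voltage V_A = V_DC · R_p/(R_s + R_p) = 30.3 × 0.2975 = 9.014 mV.
I(R2) = V_A / R2 = 9.014/2.09 = 4.313 mA.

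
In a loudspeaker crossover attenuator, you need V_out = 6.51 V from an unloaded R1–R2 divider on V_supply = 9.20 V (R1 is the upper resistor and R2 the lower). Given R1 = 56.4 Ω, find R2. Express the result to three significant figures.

Required fraction k = V_out/V_supply = 0.7076.
Rearranging, R2 = R1·k/(1−k) = 56.4 × 2.420 = 136.5 Ω.

R2 ≈ 136 Ω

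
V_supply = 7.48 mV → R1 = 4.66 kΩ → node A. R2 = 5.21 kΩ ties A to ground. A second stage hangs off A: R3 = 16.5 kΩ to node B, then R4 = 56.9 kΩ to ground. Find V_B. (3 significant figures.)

V_B ≈ 2.96 mV

Looking into the second stage from A: R3 + R4 = 73.40 kΩ appears in parallel with R2.
R2 ‖ (R3+R4) = 4.865 kΩ.
First divider: V_A = V_supply · 4.865/(4.66 + 4.865) = 3.820 mV.
V_B = V_A × 0.7752 = 2.962 mV.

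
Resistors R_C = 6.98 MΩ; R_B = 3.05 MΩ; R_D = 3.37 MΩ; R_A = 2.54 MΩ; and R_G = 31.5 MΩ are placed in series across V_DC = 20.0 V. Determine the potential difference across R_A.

ΣR = 6.98 + 3.05 + 3.37 + 2.54 + 31.5 = 47.44 MΩ.
By the voltage-divider rule, V = 20.0 × 2.540/47.44 = 1.071 V.

V ≈ 1.07 V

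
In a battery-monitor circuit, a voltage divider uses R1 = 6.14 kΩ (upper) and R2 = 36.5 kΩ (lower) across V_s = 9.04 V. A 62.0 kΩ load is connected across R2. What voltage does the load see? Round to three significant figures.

First combine the lower leg with the load: R2 ‖ R_L = 22.97 kΩ.
Now apply the divider: V_out = 9.04 × 0.7891 = 7.134 V.

V_out ≈ 7.13 V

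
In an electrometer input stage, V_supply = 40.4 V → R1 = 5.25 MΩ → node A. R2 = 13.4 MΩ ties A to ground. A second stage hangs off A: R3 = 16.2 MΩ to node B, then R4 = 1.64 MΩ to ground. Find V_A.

V_A ≈ 24.0 V

Looking into the second stage from A: R3 + R4 = 17.84 MΩ appears in parallel with R2.
Effective lower resistance at A: R2 ‖ 17.84 = 7.652 MΩ.
So V_A = 40.4 × 0.5931 = 23.96 V.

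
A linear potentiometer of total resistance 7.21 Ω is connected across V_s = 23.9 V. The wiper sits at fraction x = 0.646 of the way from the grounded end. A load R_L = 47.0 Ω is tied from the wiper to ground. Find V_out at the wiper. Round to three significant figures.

Split the track: R_lower = x·R_p = 4.658 Ω, R_upper = (1−x)·R_p = 2.552 Ω.
Lower segment in parallel with the load: 4.658 ‖ 47.0 = 4.238 Ω.
V_out = 23.9 × 4.238/(2.552 + 4.238) = 14.92 V.
(Unloaded: V_out = x·V_s = 15.4 V.)

V_out ≈ 14.9 V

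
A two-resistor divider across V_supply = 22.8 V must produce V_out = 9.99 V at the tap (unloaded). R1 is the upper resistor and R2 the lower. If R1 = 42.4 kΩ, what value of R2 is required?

The divider ratio is R2/(R1+R2) = 9.99/22.8 = 0.4382.
R2 = R1 · 0.4382/(1 − 0.4382) = 33.07 kΩ.

R2 ≈ 33.1 kΩ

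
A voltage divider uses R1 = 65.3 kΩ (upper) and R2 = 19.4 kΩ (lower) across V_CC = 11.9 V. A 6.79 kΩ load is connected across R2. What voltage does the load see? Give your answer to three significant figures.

The load sits in parallel with R2, giving an effective lower resistance R2' = R2·R_L/(R2+R_L) = 5.030 kΩ.
Voltage divider with the loaded lower leg: V_out = 11.9 × 5.030/(65.3 + 5.030) = 11.9 × 0.07152 = 0.8510 V.

V_out ≈ 0.851 V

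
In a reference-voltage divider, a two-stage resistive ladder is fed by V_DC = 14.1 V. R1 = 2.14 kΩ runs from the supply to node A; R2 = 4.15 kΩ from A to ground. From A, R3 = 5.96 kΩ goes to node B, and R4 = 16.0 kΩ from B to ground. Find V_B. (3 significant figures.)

The second stage (R3 + R4 = 21.96 kΩ) loads node A in parallel with R2.
R2 ‖ (R3+R4) = 3.490 kΩ.
So V_A = 14.1 × 0.6199 = 8.741 V.
Then the unloaded second divider: V_B = V_A × R4/(R3+R4) = 8.741 × 0.7286 = 6.369 V.

V_B ≈ 6.37 V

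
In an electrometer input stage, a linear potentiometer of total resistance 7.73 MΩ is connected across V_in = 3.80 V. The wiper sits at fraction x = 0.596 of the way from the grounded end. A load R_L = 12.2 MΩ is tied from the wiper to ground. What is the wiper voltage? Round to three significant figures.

V_out ≈ 1.97 V

Lower segment x·R_p = 4.607 MΩ; upper segment (1−x)·R_p = 3.123 MΩ.
Lower segment in parallel with the load: 4.607 ‖ 12.2 = 3.344 MΩ.
Loaded-divider output: V_out = 3.80 × 0.5171 = 1.965 V.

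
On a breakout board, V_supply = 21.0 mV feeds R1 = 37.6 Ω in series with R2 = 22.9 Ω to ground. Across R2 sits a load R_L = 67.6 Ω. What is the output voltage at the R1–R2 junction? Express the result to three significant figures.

R2 ‖ R_L = (22.9 × 67.6)/(22.9 + 67.6) = 17.11 Ω.
Voltage divider with the loaded lower leg: V_out = 21.0 × 17.11/(37.6 + 17.11) = 21.0 × 0.3127 = 6.566 mV.

V_out ≈ 6.57 mV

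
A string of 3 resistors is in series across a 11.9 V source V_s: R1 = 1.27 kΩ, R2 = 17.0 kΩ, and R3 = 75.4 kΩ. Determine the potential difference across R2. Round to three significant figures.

V ≈ 2.16 V

Series total: ΣR = 1.27 + 17.0 + 75.4 = 93.67 kΩ.
V = V_s · R/ΣR = 11.9 × 0.1815 = 2.160 V.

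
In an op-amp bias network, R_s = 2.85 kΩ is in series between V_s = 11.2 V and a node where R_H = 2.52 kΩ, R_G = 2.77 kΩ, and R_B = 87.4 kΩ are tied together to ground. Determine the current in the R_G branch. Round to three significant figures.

I ≈ 1.27 mA

Parallel bank: R_p = 1/(1/2.52 + 1/2.77 + 1/87.4) = 1.300 kΩ.
V_A by voltage divider: V_A = 11.2 × 1.300/(2.85 + 1.300) = 3.508 V.
Branch current I = V_A/R_G = 3.508/2.77 = 1.267 mA.
(Equivalently: I_total = 2.699 mA, then current-divider fraction G_k/ΣG = 0.4693.)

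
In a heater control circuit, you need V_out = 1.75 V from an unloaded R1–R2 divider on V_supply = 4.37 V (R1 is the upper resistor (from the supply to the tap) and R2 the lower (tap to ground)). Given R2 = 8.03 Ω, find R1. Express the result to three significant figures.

V_out/V_supply = R2/(R1+R2) = 0.4005.
So R1 = R2 · (V_supply/V_out − 1) = 8.03 × (4.37/1.75 − 1) = 8.03 × 1.497 = 12.02 Ω.

R1 ≈ 12.0 Ω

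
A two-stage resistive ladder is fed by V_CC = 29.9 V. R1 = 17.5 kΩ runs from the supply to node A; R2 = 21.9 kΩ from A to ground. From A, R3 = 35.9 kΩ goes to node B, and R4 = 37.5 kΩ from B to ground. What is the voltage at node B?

V_B ≈ 7.50 V

Node A sees R2 in parallel with the series input of stage 2, R3 + R4 = 73.40 kΩ.
Effective lower resistance at A: R2 ‖ 73.40 = 16.87 kΩ.
First divider: V_A = V_CC · 16.87/(17.5 + 16.87) = 14.67 V.
V_B = V_A × 0.5109 = 7.497 V.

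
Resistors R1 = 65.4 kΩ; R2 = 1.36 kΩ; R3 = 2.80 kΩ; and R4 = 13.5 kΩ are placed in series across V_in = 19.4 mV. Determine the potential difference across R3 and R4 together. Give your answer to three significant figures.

Series total: ΣR = 65.4 + 1.36 + 2.80 + 13.5 = 83.06 kΩ.
R_{R3..R4} = 2.80 + 13.5 = 16.30 kΩ.
By the voltage-divider rule, V = 19.4 × 16.30/83.06 = 3.807 mV.

V ≈ 3.81 mV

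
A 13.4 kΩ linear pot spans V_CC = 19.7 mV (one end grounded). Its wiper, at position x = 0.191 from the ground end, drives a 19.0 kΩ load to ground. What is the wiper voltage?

V_out ≈ 3.39 mV

Lower segment x·R_p = 2.559 kΩ; upper segment (1−x)·R_p = 10.84 kΩ.
Lower segment in parallel with the load: 2.559 ‖ 19.0 = 2.256 kΩ.
Then V_out = V_CC · 2.256/(10.84 + 2.256) = 3.393 mV.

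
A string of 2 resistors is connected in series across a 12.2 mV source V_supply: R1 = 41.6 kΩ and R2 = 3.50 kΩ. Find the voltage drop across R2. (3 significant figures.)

V ≈ 0.947 mV

Series total: ΣR = 41.6 + 3.50 = 45.10 kΩ.
By the voltage-divider rule, V = 12.2 × 3.500/45.10 = 0.9468 mV.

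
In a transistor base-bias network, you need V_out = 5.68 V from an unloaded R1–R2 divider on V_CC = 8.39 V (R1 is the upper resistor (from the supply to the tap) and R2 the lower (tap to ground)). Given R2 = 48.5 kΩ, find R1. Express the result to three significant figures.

Required fraction k = V_out/V_CC = 0.6770.
So R1 = R2 · (V_CC/V_out − 1) = 48.5 × (8.39/5.68 − 1) = 48.5 × 0.4771 = 23.14 kΩ.

R1 ≈ 23.1 kΩ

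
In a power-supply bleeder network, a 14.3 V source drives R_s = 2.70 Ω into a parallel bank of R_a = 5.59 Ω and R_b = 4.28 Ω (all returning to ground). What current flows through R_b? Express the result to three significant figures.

Equivalent of the parallel group: R_p = 2.424 Ω.
V_A by voltage divider: V_A = 14.3 × 2.424/(2.70 + 2.424) = 6.765 V.
Branch current I = V_A/R_b = 6.765/4.28 = 1.581 A.

I ≈ 1.58 A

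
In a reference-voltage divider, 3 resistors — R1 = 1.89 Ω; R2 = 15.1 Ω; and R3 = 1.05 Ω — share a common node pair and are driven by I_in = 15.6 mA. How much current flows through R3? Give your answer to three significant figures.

ΣG = 1/1.89 + 1/15.1 + 1/1.05 = 1.548.
By the current-divider rule, I = I_in · G_k/ΣG = 15.6 × 0.6153 = 9.599 mA.

I ≈ 9.60 mA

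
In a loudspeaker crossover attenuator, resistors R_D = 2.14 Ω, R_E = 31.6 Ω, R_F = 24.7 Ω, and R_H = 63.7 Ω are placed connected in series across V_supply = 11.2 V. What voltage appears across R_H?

V ≈ 5.84 V

ΣR = 2.14 + 31.6 + 24.7 + 63.7 = 122.1 Ω.
Voltage divider: V = V_supply · (63.70 / 122.1) = 11.2 × 0.5215 = 5.841 V.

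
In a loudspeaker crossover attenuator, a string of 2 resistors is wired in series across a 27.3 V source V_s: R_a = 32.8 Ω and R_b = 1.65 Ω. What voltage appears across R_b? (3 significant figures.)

V ≈ 1.31 V

ΣR = 32.8 + 1.65 = 34.45 Ω.
By the voltage-divider rule, V = 27.3 × 1.650/34.45 = 1.308 V.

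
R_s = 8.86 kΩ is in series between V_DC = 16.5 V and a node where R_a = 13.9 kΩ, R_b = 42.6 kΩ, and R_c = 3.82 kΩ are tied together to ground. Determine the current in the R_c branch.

Combine the parallel branches: R_p = (1/13.9 + 1/42.6 + 1/3.82)⁻¹ = 2.800 kΩ.
V_A by voltage divider: V_A = 16.5 × 2.800/(8.86 + 2.800) = 3.962 V.
I(R_c) = V_A / R_c = 3.962/3.82 = 1.037 mA.

I ≈ 1.04 mA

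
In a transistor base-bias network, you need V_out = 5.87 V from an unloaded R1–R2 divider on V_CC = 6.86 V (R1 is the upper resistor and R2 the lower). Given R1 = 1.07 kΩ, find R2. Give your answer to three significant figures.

Required fraction k = V_out/V_CC = 0.8557.
R2 = R1 · 0.8557/(1 − 0.8557) = 6.344 kΩ.

R2 ≈ 6.34 kΩ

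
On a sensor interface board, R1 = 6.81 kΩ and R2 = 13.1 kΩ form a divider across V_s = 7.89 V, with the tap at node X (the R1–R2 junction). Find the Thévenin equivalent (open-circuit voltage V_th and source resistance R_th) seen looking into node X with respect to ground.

V_th ≈ 5.19 V, R_th ≈ 4.48 kΩ

Open-circuit (no load on X): V_th = V_s · R2/(R1 + R2) = 7.89 × 13.1/(6.810 + 13.1) = 5.191 V.
With V_s suppressed (replaced by a short), R_th = R1 ‖ R2 = (6.810 × 13.1)/(6.810 + 13.1) = 4.481 kΩ.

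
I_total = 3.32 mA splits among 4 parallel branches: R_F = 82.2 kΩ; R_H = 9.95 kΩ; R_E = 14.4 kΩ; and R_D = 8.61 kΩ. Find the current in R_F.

Conductances: ΣG = 1/82.2 + 1/9.95 + 1/14.4 + 1/8.61 = 0.2983 (1/kΩ).
Current divider: I(R_F) = I_total · G_k/ΣG = 3.32 × (0.01217/0.2983) = 3.32 × 0.04079 = 0.1354 mA.

I ≈ 0.135 mA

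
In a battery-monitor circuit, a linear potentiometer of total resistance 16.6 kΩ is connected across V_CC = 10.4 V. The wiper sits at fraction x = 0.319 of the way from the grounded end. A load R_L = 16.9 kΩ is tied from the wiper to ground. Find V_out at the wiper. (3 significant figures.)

Split the track: R_lower = x·R_p = 5.295 kΩ, R_upper = (1−x)·R_p = 11.30 kΩ.
Lower segment in parallel with the load: 5.295 ‖ 16.9 = 4.032 kΩ.
Then V_out = V_CC · 4.032/(11.30 + 4.032) = 2.734 V.

V_out ≈ 2.73 V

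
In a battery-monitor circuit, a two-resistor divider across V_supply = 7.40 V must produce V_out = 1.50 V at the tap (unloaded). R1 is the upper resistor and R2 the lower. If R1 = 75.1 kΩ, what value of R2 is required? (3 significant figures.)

R2 ≈ 19.1 kΩ

The divider ratio is R2/(R1+R2) = 1.50/7.40 = 0.2027.
R2 = R1 · 0.2027/(1 − 0.2027) = 19.09 kΩ.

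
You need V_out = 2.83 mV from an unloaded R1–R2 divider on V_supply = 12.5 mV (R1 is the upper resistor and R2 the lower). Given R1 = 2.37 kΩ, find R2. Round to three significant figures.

V_out/V_supply = R2/(R1+R2) = 0.2264.
Rearranging, R2 = R1·k/(1−k) = 2.37 × 0.2927 = 0.6936 kΩ.

R2 ≈ 0.694 kΩ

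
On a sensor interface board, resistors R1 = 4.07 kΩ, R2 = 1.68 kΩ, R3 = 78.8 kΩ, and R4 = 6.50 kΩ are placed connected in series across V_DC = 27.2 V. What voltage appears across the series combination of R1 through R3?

V ≈ 25.3 V

ΣR = 4.07 + 1.68 + 78.8 + 6.50 = 91.05 kΩ.
R_{R1..R3} = 4.07 + 1.68 + 78.8 = 84.55 kΩ.
By the voltage-divider rule, V = 27.2 × 84.55/91.05 = 25.26 V.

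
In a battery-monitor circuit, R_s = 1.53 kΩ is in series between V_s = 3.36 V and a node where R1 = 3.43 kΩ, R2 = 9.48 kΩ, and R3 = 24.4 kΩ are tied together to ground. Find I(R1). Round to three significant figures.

I ≈ 0.587 mA

Equivalent of the parallel group: R_p = 2.283 kΩ.
Node voltage V_A = V_s · R_p/(R_s + R_p) = 3.36 × 0.5987 = 2.012 V.
Branch current I = V_A/R1 = 2.012/3.43 = 0.5865 mA.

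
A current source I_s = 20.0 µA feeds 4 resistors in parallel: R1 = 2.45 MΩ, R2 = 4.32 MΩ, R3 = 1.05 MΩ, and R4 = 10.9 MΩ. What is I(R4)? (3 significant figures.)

I ≈ 1.09 µA

Conductances: ΣG = 1/2.45 + 1/4.32 + 1/1.05 + 1/10.9 = 1.684 (1/MΩ).
Current divider: I(R4) = I_s · G_k/ΣG = 20.0 × (0.09174/1.684) = 20.0 × 0.05449 = 1.090 µA.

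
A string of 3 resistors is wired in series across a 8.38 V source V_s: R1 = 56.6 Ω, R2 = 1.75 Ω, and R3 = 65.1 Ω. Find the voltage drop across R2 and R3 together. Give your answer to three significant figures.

Series total: ΣR = 56.6 + 1.75 + 65.1 = 123.4 Ω.
R_{R2..R3} = 1.75 + 65.1 = 66.85 Ω.
By the voltage-divider rule, V = 8.38 × 66.85/123.4 = 4.538 V.

V ≈ 4.54 V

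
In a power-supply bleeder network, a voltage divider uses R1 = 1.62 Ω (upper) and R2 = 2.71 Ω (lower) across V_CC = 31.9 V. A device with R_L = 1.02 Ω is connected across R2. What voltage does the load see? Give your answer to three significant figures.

R2 ‖ R_L = (2.71 × 1.02)/(2.71 + 1.02) = 0.7411 Ω.
Then V_out = V_CC · R2'/(R1 + R2') = 31.9 × 0.7411/2.361 = 10.01 V.

V_out ≈ 10.0 V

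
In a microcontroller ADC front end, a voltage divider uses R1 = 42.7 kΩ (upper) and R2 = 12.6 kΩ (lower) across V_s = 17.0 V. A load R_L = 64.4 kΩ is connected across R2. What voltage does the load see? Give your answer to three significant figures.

V_out ≈ 3.37 V

R2 ‖ R_L = (12.6 × 64.4)/(12.6 + 64.4) = 10.54 kΩ.
Then V_out = V_s · R2'/(R1 + R2') = 17.0 × 10.54/53.24 = 3.365 V.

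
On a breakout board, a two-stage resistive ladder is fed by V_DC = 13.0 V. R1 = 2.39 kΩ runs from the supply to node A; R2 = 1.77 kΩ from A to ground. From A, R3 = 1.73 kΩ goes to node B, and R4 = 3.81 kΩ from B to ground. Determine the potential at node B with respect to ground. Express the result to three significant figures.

V_B ≈ 3.21 V

The second stage (R3 + R4 = 5.540 kΩ) loads node A in parallel with R2.
R2 ‖ (R3+R4) = 1.341 kΩ.
First divider: V_A = V_DC · 1.341/(2.39 + 1.341) = 4.673 V.
V_B = V_A × 0.6877 = 3.214 V.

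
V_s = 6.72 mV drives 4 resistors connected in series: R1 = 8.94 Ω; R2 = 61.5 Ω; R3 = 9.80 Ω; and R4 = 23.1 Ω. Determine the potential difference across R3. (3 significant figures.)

ΣR = 8.94 + 61.5 + 9.80 + 23.1 = 103.3 Ω.
V = V_s · R/ΣR = 6.72 × 0.09483 = 0.6373 mV.

V ≈ 0.637 mV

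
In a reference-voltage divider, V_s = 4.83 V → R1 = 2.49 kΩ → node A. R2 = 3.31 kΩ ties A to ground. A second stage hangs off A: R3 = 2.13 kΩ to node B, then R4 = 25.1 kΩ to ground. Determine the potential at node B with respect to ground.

Looking into the second stage from A: R3 + R4 = 27.23 kΩ appears in parallel with R2.
R2 ‖ (R3+R4) = 2.951 kΩ.
First divider: V_A = V_s · 2.951/(2.49 + 2.951) = 2.620 V.
V_B = V_A × 0.9218 = 2.415 V.

V_B ≈ 2.41 V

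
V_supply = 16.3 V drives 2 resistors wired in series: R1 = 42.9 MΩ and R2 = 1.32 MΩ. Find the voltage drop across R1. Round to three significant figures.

ΣR = 42.9 + 1.32 = 44.22 MΩ.
Voltage divider: V = V_supply · (42.90 / 44.22) = 16.3 × 0.9701 = 15.81 V.

V ≈ 15.8 V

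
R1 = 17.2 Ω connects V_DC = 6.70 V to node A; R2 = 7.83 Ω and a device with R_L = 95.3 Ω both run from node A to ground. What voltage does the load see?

The load sits in parallel with R2, giving an effective lower resistance R2' = R2·R_L/(R2+R_L) = 7.236 Ω.
Voltage divider with the loaded lower leg: V_out = 6.70 × 7.236/(17.2 + 7.236) = 6.70 × 0.2961 = 1.984 V.
(Unloaded it would be 2.10 V; the load pulls it down.)

V_out ≈ 1.98 V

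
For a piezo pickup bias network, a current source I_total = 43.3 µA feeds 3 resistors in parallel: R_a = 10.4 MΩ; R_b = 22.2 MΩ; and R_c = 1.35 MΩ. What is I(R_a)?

I ≈ 4.72 µA

Total conductance ΣG = 1/10.4 + 1/22.2 + 1/1.35 = 0.8819 (units of 1/MΩ).
R_a takes the fraction G_k/ΣG = 0.09615/0.8819 = 0.1090, so I = 43.3 × 0.1090 = 4.721 µA.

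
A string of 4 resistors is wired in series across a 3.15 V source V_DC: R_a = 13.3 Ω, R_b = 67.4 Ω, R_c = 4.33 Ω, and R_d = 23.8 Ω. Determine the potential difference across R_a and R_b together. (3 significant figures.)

V ≈ 2.34 V

ΣR = 13.3 + 67.4 + 4.33 + 23.8 = 108.8 Ω.
R_{R_a..R_b} = 13.3 + 67.4 = 80.70 Ω.
V = V_DC · R/ΣR = 3.15 × 0.7415 = 2.336 V.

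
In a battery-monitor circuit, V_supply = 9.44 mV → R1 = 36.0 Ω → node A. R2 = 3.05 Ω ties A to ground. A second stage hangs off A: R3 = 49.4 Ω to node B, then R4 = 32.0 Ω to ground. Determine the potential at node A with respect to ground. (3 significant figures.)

V_A ≈ 0.713 mV

Node A sees R2 in parallel with the series input of stage 2, R3 + R4 = 81.40 Ω.
Effective lower resistance at A: R2 ‖ 81.40 = 2.940 Ω.
So V_A = 9.44 × 0.07550 = 0.7127 mV.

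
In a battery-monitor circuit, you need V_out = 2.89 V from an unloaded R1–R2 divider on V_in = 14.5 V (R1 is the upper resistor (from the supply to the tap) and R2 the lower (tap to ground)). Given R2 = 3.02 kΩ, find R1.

R1 ≈ 12.1 kΩ

Required fraction k = V_out/V_in = 0.1993.
So R1 = R2 · (V_in/V_out − 1) = 3.02 × (14.5/2.89 − 1) = 3.02 × 4.017 = 12.13 kΩ.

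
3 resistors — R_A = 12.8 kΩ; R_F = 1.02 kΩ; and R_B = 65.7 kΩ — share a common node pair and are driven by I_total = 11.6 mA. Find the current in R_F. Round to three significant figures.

I ≈ 10.6 mA

Conductances: ΣG = 1/12.8 + 1/1.02 + 1/65.7 = 1.074 (1/kΩ).
Current divider: I(R_F) = I_total · G_k/ΣG = 11.6 × (0.9804/1.074) = 11.6 × 0.9131 = 10.59 mA.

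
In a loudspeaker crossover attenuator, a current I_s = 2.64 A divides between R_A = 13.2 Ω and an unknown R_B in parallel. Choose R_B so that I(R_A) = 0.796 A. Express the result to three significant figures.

R_B ≈ 5.70 Ω

The fraction through R_A equals R_B/(R_A+R_B).
0.796/2.64 = R_B/(R_A + R_B) → R_B = R_A · (0.3015)/(1 − 0.3015) = 13.2 × 0.4317 = 5.698 Ω.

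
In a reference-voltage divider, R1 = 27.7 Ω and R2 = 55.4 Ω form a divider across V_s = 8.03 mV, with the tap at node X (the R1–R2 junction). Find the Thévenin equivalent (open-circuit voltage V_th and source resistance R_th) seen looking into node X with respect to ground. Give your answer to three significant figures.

V_th is the unloaded tap voltage: V_s · R2/(R1+R2) = 8.03 × 0.6667 = 5.353 mV.
Looking into X with the source shorted: R_th = R1·R2/(R1+R2) = 27.70 × 55.4/83.10 = 18.47 Ω.

V_th ≈ 5.35 mV, R_th ≈ 18.5 Ω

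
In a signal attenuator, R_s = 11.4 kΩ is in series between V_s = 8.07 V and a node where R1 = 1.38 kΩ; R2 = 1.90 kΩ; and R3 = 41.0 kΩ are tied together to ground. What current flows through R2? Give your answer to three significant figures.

Combine the parallel branches: R_p = (1/1.38 + 1/1.90 + 1/41.0)⁻¹ = 0.7841 kΩ.
Node voltage V_A = V_s · R_p/(R_s + R_p) = 8.07 × 0.06435 = 0.5193 V.
Branch current I = V_A/R2 = 0.5193/1.90 = 0.2733 mA.

I ≈ 0.273 mA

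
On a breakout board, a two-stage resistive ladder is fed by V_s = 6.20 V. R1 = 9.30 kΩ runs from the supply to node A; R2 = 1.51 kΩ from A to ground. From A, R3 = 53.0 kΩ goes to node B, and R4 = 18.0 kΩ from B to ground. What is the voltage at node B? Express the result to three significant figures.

V_B ≈ 0.216 V

Looking into the second stage from A: R3 + R4 = 71.00 kΩ appears in parallel with R2.
Effective lower resistance at A: R2 ‖ 71.00 = 1.479 kΩ.
First divider: V_A = V_s · 1.479/(9.30 + 1.479) = 0.8505 V.
Then the unloaded second divider: V_B = V_A × R4/(R3+R4) = 0.8505 × 0.2535 = 0.2156 V.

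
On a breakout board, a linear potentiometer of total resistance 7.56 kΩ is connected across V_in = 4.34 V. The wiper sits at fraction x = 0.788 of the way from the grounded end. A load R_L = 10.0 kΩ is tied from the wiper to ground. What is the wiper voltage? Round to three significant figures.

The pot divides into 1.603 kΩ above the wiper and 5.957 kΩ below.
R_L loads the lower segment: effective lower R = 3.733 kΩ.
Loaded-divider output: V_out = 4.34 × 0.6996 = 3.036 V.

V_out ≈ 3.04 V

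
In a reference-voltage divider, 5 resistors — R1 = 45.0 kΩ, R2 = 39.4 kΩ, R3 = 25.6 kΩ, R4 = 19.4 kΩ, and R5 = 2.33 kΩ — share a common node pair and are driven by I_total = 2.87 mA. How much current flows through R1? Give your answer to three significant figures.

ΣG = 1/45.0 + 1/39.4 + 1/25.6 + 1/19.4 + 1/2.33 = 0.5674.
R1 takes the fraction G_k/ΣG = 0.02222/0.5674 = 0.03917, so I = 2.87 × 0.03917 = 0.1124 mA.

I ≈ 0.112 mA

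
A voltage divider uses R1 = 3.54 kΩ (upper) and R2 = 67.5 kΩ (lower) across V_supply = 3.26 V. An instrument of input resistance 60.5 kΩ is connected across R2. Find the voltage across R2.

R2 ‖ R_L = (67.5 × 60.5)/(67.5 + 60.5) = 31.90 kΩ.
Voltage divider with the loaded lower leg: V_out = 3.26 × 31.90/(3.54 + 31.90) = 3.26 × 0.9001 = 2.934 V.

V_out ≈ 2.93 V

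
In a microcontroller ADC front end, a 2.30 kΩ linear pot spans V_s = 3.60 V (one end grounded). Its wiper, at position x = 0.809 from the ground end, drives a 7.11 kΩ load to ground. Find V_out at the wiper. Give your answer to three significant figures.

V_out ≈ 2.77 V

The pot divides into 0.4393 kΩ above the wiper and 1.861 kΩ below.
R_L loads the lower segment: effective lower R = 1.475 kΩ.
Then V_out = V_s · 1.475/(0.4393 + 1.475) = 2.774 V.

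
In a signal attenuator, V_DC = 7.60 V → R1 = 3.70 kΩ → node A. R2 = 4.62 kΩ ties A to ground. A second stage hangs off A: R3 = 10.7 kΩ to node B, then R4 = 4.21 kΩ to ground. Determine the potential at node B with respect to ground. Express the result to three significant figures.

V_B ≈ 1.05 V

Looking into the second stage from A: R3 + R4 = 14.91 kΩ appears in parallel with R2.
R2 ‖ (R3+R4) = 3.527 kΩ.
So V_A = 7.60 × 0.4880 = 3.709 V.
V_B = V_A × 0.2824 = 1.047 V.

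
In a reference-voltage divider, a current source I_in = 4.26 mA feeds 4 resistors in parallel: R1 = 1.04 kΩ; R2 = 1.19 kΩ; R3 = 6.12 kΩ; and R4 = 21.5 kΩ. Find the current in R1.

Total conductance ΣG = 1/1.04 + 1/1.19 + 1/6.12 + 1/21.5 = 2.012 (units of 1/kΩ).
R1 takes the fraction G_k/ΣG = 0.9615/2.012 = 0.4780, so I = 4.26 × 0.4780 = 2.036 mA.

I ≈ 2.04 mA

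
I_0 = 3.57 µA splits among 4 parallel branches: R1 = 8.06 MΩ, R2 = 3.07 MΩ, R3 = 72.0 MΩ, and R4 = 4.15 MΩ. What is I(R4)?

I ≈ 1.22 µA

Conductances: ΣG = 1/8.06 + 1/3.07 + 1/72.0 + 1/4.15 = 0.7047 (1/MΩ).
Current divider: I(R4) = I_0 · G_k/ΣG = 3.57 × (0.2410/0.7047) = 3.57 × 0.3420 = 1.221 µA.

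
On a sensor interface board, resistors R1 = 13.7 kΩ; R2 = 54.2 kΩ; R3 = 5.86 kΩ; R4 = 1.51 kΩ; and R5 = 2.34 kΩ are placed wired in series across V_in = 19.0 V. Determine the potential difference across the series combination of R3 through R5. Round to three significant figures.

Series total: ΣR = 13.7 + 54.2 + 5.86 + 1.51 + 2.34 = 77.61 kΩ.
R_{R3..R5} = 5.86 + 1.51 + 2.34 = 9.710 kΩ.
By the voltage-divider rule, V = 19.0 × 9.710/77.61 = 2.377 V.

V ≈ 2.38 V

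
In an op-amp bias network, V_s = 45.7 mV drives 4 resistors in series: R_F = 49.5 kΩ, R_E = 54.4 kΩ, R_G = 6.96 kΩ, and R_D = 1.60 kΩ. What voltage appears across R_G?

Series total: ΣR = 49.5 + 54.4 + 6.96 + 1.60 = 112.5 kΩ.
Voltage divider: V = V_s · (6.960 / 112.5) = 45.7 × 0.06189 = 2.828 mV.

V ≈ 2.83 mV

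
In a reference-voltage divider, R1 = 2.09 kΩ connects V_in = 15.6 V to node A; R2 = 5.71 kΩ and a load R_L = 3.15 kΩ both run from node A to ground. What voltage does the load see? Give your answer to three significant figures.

V_out ≈ 7.69 V

The load sits in parallel with R2, giving an effective lower resistance R2' = R2·R_L/(R2+R_L) = 2.030 kΩ.
Then V_out = V_in · R2'/(R1 + R2') = 15.6 × 2.030/4.120 = 7.687 V.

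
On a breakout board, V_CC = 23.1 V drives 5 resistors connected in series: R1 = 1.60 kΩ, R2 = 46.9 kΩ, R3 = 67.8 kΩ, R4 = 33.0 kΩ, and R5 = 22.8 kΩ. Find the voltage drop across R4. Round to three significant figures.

V ≈ 4.43 V

ΣR = 1.60 + 46.9 + 67.8 + 33.0 + 22.8 = 172.1 kΩ.
By the voltage-divider rule, V = 23.1 × 33.00/172.1 = 4.429 V.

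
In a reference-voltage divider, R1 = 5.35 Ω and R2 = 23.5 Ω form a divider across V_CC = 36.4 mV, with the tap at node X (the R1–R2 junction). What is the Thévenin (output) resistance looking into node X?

With V_CC suppressed (replaced by a short), R_th = R1 ‖ R2 = (5.350 × 23.5)/(5.350 + 23.5) = 4.358 Ω.

R_th ≈ 4.36 Ω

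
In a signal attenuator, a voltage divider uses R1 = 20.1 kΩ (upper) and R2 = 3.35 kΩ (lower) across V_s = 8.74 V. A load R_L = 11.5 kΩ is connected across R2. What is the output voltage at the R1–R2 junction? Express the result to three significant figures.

V_out ≈ 0.999 V

First combine the lower leg with the load: R2 ‖ R_L = 2.594 kΩ.
Then V_out = V_s · R2'/(R1 + R2') = 8.74 × 2.594/22.69 = 0.9991 V.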